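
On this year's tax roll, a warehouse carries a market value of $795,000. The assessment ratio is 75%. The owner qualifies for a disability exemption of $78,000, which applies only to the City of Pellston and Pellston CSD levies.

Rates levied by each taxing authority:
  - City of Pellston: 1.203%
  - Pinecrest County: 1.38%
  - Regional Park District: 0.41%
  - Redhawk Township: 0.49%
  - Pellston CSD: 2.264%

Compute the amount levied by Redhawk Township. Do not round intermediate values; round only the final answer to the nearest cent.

Assessed value = $795,000 × 0.75 = $596,250
Redhawk Township taxable value = $596,250 (exemption does not apply)
Redhawk Township levy = $596,250 × 0.0049 = $2,921.625

$2,921.63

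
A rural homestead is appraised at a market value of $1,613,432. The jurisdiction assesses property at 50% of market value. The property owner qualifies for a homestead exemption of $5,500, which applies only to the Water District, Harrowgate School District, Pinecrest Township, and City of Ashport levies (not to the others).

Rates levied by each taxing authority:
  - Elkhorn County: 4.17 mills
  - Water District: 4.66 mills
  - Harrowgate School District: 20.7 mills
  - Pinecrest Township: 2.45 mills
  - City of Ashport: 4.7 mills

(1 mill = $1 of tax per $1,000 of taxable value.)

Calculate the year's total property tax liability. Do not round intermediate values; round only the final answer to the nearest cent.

$29,411.54

Assessed value = $1,613,432 × 0.5 = $806,716
Elkhorn County: $806,716 × 0.00417 = $3,364.00572
Water District: ($806,716 − $5,500) × 0.00466 = $801,216 × 0.00466 = $3,733.66656
Harrowgate School District: ($806,716 − $5,500) × 0.0207 = $801,216 × 0.0207 = $16,585.1712
Pinecrest Township: ($806,716 − $5,500) × 0.00245 = $801,216 × 0.00245 = $1,962.9792
City of Ashport: ($806,716 − $5,500) × 0.0047 = $801,216 × 0.0047 = $3,765.7152
Total = $29,411.53788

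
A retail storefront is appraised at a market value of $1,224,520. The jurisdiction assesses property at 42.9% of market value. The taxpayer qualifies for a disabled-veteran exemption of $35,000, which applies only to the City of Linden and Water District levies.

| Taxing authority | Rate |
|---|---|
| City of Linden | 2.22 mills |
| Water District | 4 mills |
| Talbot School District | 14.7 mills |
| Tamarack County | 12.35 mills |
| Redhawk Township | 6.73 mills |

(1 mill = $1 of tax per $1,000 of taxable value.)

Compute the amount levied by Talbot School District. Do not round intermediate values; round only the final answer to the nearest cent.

Assessed value = $1,224,520 × 0.429 = $525,319.08
Talbot School District taxable value = $525,319.08 (exemption does not apply)
Talbot School District levy = $525,319.08 × 0.0147 = $7,722.190476

$7,722.19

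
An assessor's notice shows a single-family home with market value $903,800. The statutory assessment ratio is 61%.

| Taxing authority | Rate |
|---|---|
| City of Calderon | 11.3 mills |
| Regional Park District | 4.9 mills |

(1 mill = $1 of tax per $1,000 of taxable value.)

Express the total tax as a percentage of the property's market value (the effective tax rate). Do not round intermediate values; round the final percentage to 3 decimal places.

0.988%

Assessed value = $903,800 × 0.61 = $551,318
City of Calderon: $551,318 × 0.0113 = $6,229.8934
Regional Park District: $551,318 × 0.0049 = $2,701.4582
Total tax = $8,931.3516
Effective rate = $8,931.3516 ÷ $903,800 = 0.988% of market value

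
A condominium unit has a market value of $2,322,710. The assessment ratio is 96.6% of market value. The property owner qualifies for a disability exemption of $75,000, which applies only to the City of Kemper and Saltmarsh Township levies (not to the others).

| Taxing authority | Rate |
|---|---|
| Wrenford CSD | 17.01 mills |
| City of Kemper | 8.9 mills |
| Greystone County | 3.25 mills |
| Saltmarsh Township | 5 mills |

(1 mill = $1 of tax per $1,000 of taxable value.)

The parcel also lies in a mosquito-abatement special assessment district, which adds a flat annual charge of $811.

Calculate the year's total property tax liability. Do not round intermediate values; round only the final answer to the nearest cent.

Assessed value = $2,322,710 × 0.966 = $2,243,737.86
Wrenford CSD: $2,243,737.86 × 0.01701 = $38,165.9809986
City of Kemper: ($2,243,737.86 − $75,000) × 0.0089 = $2,168,737.86 × 0.0089 = $19,301.766954
Greystone County: $2,243,737.86 × 0.00325 = $7,292.148045
Saltmarsh Township: ($2,243,737.86 − $75,000) × 0.005 = $2,168,737.86 × 0.005 = $10,843.6893
Levies subtotal = $75,603.5852976
Total = $75,603.5852976 + $811 = $76,414.5852976

$76,414.59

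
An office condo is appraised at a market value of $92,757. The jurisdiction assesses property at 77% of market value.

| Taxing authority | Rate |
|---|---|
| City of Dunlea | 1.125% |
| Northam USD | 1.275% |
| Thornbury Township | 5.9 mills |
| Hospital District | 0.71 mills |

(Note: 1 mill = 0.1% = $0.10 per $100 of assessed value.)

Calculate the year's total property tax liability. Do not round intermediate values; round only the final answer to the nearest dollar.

Assessed value = $92,757 × 0.77 = $71,422.89
City of Dunlea: $71,422.89 × 0.01125 = $803.5075125
Northam USD: $71,422.89 × 0.01275 = $910.6418475
Thornbury Township: $71,422.89 × 0.0059 = $421.395051
Hospital District: $71,422.89 × 0.00071 = $50.7102519
Total = $2,186.2546629

$2,186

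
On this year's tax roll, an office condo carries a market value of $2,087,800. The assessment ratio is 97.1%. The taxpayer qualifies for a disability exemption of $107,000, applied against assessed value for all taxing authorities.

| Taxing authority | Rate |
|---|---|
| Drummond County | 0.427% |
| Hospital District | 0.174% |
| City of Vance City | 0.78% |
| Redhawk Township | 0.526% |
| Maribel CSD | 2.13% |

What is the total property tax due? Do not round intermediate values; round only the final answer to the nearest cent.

Assessed value = $2,087,800 × 0.971 = $2,027,253.8
Taxable value = $2,027,253.8 − $107,000 = $1,920,253.8
Drummond County: $1,920,253.8 × 0.00427 = $8,199.483726
Hospital District: $1,920,253.8 × 0.00174 = $3,341.241612
City of Vance City: $1,920,253.8 × 0.0078 = $14,977.97964
Redhawk Township: $1,920,253.8 × 0.00526 = $10,100.534988
Maribel CSD: $1,920,253.8 × 0.0213 = $40,901.40594
Total = $8,199.483726 + $3,341.241612 + $14,977.97964 + $10,100.534988 + $40,901.40594 = $77,520.645906

$77,520.65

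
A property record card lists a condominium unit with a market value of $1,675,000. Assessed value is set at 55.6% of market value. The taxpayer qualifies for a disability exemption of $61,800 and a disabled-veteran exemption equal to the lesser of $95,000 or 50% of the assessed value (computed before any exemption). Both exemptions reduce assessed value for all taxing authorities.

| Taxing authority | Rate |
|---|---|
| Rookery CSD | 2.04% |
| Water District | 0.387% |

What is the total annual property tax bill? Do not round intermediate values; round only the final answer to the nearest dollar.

Assessed value = $1,675,000 × 0.556 = $931,300
Disabled-veteran exemption = min($95,000, 50% × $931,300) = min($95,000, $465,650) = $95,000 (dollar cap binds)
Taxable value = $931,300 − $61,800 − $95,000 = $774,500
Rookery CSD: $774,500 × 0.0204 = $15,799.8
Water District: $774,500 × 0.00387 = $2,997.315
Total = $18,797.115

$18,797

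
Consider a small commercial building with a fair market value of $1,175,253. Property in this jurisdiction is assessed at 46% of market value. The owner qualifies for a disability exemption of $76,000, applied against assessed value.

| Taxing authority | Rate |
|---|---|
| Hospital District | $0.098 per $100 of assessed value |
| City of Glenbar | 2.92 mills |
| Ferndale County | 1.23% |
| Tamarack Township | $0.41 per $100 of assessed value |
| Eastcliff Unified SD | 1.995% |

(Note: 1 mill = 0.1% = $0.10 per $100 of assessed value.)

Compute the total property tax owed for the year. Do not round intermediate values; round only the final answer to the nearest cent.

$18,700.81

Assessed value = $1,175,253 × 0.46 = $540,616.38
Taxable value = $540,616.38 − $76,000 = $464,616.38
Hospital District: $464,616.38 × 0.00098 = $455.3240524
City of Glenbar: $464,616.38 × 0.00292 = $1,356.6798296
Ferndale County: $464,616.38 × 0.0123 = $5,714.781474
Tamarack Township: $464,616.38 × 0.0041 = $1,904.927158
Eastcliff Unified SD: $464,616.38 × 0.01995 = $9,269.096781
Total = $18,700.809295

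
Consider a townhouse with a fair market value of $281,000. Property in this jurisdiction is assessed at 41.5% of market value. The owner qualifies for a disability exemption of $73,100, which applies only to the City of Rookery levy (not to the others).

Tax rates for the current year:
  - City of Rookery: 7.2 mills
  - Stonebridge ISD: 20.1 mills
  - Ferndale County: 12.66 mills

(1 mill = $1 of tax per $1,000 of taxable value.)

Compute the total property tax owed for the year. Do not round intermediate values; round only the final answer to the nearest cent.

$4,133.62

Assessed value = $281,000 × 0.415 = $116,615
City of Rookery: ($116,615 − $73,100) × 0.0072 = $43,515 × 0.0072 = $313.308
Stonebridge ISD: $116,615 × 0.0201 = $2,343.9615
Ferndale County: $116,615 × 0.01266 = $1,476.3459
Total = $4,133.6154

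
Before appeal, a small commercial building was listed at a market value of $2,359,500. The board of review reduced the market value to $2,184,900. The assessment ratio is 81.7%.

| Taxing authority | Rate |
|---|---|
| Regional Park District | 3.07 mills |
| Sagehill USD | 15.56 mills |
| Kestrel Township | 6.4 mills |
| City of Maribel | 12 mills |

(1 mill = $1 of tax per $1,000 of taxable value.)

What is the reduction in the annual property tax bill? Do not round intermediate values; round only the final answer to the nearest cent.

$5,282.26

Old assessed value = $2,359,500 × 0.817 = $1,927,711.5
New assessed value = $2,184,900 × 0.817 = $1,785,063.3
Combined rate = 0.00307 + 0.01556 + 0.0064 + 0.012 = 0.03703
Old tax = $1,927,711.5 × 0.03703 = $71,383.156845
New tax = $1,785,063.3 × 0.03703 = $66,100.893999
Reduction = $71,383.156845 − $66,100.893999 = $5,282.262846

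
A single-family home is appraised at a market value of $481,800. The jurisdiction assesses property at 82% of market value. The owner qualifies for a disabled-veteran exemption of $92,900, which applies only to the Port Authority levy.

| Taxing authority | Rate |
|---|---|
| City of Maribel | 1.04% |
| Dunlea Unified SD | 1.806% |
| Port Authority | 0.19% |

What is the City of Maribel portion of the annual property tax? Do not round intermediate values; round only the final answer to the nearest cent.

Assessed value = $481,800 × 0.82 = $395,076
City of Maribel taxable value = $395,076 (exemption does not apply)
City of Maribel levy = $395,076 × 0.0104 = $4,108.7904

$4,108.79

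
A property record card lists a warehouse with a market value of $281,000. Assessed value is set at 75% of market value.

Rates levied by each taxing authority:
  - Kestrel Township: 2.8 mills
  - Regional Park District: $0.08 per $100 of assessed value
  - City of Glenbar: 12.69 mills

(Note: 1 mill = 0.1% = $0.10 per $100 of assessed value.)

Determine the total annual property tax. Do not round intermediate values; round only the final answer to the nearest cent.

$3,433.12

Assessed value = $281,000 × 0.75 = $210,750
Kestrel Township: $210,750 × 0.0028 = $590.1
Regional Park District: $210,750 × 0.0008 = $168.6
City of Glenbar: $210,750 × 0.01269 = $2,674.4175
Total = $3,433.1175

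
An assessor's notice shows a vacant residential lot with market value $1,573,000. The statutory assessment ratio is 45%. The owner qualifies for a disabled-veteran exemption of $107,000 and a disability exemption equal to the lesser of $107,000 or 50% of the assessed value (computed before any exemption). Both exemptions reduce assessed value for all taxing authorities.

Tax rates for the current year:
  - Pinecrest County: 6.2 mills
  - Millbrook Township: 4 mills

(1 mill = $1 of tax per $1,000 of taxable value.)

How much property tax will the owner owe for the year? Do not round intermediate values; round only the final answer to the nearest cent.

$5,037.27

Assessed value = $1,573,000 × 0.45 = $707,850
Disability exemption = min($107,000, 50% × $707,850) = min($107,000, $353,925) = $107,000 (dollar cap binds)
Taxable value = $707,850 − $107,000 − $107,000 = $493,850
Pinecrest County: $493,850 × 0.0062 = $3,061.87
Millbrook Township: $493,850 × 0.004 = $1,975.4
Total = $5,037.27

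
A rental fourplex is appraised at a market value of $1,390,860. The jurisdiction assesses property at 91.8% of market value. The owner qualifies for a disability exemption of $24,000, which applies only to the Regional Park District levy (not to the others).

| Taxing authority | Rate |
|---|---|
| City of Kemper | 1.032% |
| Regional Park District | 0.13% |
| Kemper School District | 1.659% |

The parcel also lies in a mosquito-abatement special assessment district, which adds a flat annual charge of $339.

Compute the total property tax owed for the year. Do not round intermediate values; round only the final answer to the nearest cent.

$36,326.60

Assessed value = $1,390,860 × 0.918 = $1,276,809.48
City of Kemper: $1,276,809.48 × 0.01032 = $13,176.6738336
Regional Park District: ($1,276,809.48 − $24,000) × 0.0013 = $1,252,809.48 × 0.0013 = $1,628.652324
Kemper School District: $1,276,809.48 × 0.01659 = $21,182.2692732
Levies subtotal = $35,987.5954308
Total = $35,987.5954308 + $339 = $36,326.5954308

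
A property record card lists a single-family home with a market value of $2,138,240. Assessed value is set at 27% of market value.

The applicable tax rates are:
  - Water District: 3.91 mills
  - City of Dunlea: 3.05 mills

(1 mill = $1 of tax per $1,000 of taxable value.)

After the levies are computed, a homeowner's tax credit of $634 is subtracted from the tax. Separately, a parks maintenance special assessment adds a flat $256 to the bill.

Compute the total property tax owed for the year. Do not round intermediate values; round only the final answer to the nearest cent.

Assessed value = $2,138,240 × 0.27 = $577,324.8
Water District: $577,324.8 × 0.00391 = $2,257.339968
City of Dunlea: $577,324.8 × 0.00305 = $1,760.84064
Levies subtotal = $4,018.180608
After credit = $4,018.180608 − $634 = $3,384.180608
Total = $3,384.180608 + $256 = $3,640.180608

$3,640.18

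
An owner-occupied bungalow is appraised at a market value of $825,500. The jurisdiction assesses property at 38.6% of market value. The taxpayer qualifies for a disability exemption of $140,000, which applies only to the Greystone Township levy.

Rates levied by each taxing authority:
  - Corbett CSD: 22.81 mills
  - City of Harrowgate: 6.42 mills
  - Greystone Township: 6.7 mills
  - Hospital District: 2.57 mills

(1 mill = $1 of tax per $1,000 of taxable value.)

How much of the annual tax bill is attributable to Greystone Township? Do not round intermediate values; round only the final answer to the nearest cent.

$1,196.91

Assessed value = $825,500 × 0.386 = $318,643
Greystone Township taxable value = $318,643 − $140,000 = $178,643
Greystone Township levy = $178,643 × 0.0067 = $1,196.9081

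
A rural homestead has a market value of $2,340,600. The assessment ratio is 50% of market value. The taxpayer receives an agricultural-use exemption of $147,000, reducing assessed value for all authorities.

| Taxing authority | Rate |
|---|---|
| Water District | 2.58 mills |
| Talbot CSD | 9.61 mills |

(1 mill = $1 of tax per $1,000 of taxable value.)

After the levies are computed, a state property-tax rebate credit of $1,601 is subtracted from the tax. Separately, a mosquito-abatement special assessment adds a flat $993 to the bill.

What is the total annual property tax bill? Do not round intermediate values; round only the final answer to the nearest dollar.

$11,866

Assessed value = $2,340,600 × 0.5 = $1,170,300
Taxable value = $1,170,300 − $147,000 = $1,023,300
Water District: $1,023,300 × 0.00258 = $2,640.114
Talbot CSD: $1,023,300 × 0.00961 = $9,833.913
Levies subtotal = $12,474.027
After credit = $12,474.027 − $1,601 = $10,873.027
Total = $10,873.027 + $993 = $11,866.027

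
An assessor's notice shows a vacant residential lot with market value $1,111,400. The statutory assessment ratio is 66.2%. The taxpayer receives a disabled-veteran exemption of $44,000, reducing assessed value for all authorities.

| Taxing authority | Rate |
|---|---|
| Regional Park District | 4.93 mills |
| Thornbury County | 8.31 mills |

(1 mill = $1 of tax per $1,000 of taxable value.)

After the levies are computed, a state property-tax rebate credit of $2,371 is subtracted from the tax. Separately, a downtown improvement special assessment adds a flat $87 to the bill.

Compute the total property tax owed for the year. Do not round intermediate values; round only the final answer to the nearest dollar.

$6,875

Assessed value = $1,111,400 × 0.662 = $735,746.8
Taxable value = $735,746.8 − $44,000 = $691,746.8
Regional Park District: $691,746.8 × 0.00493 = $3,410.311724
Thornbury County: $691,746.8 × 0.00831 = $5,748.415908
Levies subtotal = $9,158.727632
After credit = $9,158.727632 − $2,371 = $6,787.727632
Total = $6,787.727632 + $87 = $6,874.727632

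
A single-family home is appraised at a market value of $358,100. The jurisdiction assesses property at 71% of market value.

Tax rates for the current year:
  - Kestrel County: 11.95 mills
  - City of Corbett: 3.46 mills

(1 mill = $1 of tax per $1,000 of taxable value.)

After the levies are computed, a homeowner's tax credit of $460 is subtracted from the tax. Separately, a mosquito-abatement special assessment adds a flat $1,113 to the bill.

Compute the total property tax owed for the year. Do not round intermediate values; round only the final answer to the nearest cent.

Assessed value = $358,100 × 0.71 = $254,251
Kestrel County: $254,251 × 0.01195 = $3,038.29945
City of Corbett: $254,251 × 0.00346 = $879.70846
Levies subtotal = $3,918.00791
After credit = $3,918.00791 − $460 = $3,458.00791
Total = $3,458.00791 + $1,113 = $4,571.00791

$4,571.01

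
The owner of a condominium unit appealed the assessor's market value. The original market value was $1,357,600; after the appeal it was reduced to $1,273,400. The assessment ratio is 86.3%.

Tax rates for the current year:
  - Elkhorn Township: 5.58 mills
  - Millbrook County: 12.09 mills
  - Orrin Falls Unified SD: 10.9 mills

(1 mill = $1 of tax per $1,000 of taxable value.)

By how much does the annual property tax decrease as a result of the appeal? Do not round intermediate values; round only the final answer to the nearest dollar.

$2,076

Old assessed value = $1,357,600 × 0.863 = $1,171,608.8
New assessed value = $1,273,400 × 0.863 = $1,098,944.2
Combined rate = 0.00558 + 0.01209 + 0.0109 = 0.02857
Old tax = $1,171,608.8 × 0.02857 = $33,472.863416
New tax = $1,098,944.2 × 0.02857 = $31,396.835794
Reduction = $33,472.863416 − $31,396.835794 = $2,076.027622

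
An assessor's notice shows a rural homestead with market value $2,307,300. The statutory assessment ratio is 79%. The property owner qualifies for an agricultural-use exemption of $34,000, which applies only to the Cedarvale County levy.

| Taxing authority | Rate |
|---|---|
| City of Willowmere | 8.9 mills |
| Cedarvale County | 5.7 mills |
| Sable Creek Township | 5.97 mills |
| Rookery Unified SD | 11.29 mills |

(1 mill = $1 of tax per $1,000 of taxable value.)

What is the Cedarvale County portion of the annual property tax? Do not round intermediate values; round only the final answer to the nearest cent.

Assessed value = $2,307,300 × 0.79 = $1,822,767
Cedarvale County taxable value = $1,822,767 − $34,000 = $1,788,767
Cedarvale County levy = $1,788,767 × 0.0057 = $10,195.9719

$10,195.97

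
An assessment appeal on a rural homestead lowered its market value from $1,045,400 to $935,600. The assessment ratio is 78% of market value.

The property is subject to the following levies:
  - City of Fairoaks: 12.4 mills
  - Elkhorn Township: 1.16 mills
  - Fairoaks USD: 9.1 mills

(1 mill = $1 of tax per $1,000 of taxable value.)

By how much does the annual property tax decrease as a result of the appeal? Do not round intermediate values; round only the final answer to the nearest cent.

$1,940.69

Old assessed value = $1,045,400 × 0.78 = $815,412
New assessed value = $935,600 × 0.78 = $729,768
Combined rate = 0.0124 + 0.00116 + 0.0091 = 0.02266
Old tax = $815,412 × 0.02266 = $18,477.23592
New tax = $729,768 × 0.02266 = $16,536.54288
Reduction = $18,477.23592 − $16,536.54288 = $1,940.69304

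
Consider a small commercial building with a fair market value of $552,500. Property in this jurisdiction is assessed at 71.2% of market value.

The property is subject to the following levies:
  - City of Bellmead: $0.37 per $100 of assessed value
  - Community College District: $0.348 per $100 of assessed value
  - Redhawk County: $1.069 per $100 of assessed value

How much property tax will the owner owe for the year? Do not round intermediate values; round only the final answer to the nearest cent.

$7,029.70

Assessed value = $552,500 × 0.712 = $393,380
City of Bellmead: $393,380 × 0.0037 = $1,455.506
Community College District: $393,380 × 0.00348 = $1,368.9624
Redhawk County: $393,380 × 0.01069 = $4,205.2322
Total = $1,455.506 + $1,368.9624 + $4,205.2322 = $7,029.7006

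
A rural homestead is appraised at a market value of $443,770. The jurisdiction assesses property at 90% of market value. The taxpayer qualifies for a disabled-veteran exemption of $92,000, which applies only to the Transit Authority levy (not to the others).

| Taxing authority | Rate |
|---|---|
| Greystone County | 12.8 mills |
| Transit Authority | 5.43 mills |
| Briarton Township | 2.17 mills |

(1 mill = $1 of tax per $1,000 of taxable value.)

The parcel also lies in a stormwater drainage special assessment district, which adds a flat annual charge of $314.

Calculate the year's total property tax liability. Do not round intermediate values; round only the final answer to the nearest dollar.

Assessed value = $443,770 × 0.9 = $399,393
Greystone County: $399,393 × 0.0128 = $5,112.2304
Transit Authority: ($399,393 − $92,000) × 0.00543 = $307,393 × 0.00543 = $1,669.14399
Briarton Township: $399,393 × 0.00217 = $866.68281
Levies subtotal = $7,648.0572
Total = $7,648.0572 + $314 = $7,962.0572

$7,962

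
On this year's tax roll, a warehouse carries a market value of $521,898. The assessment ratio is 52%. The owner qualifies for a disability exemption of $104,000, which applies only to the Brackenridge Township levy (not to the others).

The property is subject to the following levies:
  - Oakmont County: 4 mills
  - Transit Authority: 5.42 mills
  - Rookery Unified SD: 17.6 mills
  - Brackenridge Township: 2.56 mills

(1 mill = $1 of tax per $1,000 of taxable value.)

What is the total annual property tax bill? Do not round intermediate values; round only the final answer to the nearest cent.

$7,761.39

Assessed value = $521,898 × 0.52 = $271,386.96
Oakmont County: $271,386.96 × 0.004 = $1,085.54784
Transit Authority: $271,386.96 × 0.00542 = $1,470.9173232
Rookery Unified SD: $271,386.96 × 0.0176 = $4,776.410496
Brackenridge Township: ($271,386.96 − $104,000) × 0.00256 = $167,386.96 × 0.00256 = $428.5106176
Total = $7,761.3862768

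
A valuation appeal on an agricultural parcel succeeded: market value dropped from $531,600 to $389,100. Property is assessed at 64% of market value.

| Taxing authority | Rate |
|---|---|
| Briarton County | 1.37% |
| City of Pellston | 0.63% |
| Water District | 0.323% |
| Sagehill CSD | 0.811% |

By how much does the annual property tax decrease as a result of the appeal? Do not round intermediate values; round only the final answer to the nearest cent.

$2,858.21

Old assessed value = $531,600 × 0.64 = $340,224
New assessed value = $389,100 × 0.64 = $249,024
Combined rate = 0.0137 + 0.0063 + 0.00323 + 0.00811 = 0.03134
Old tax = $340,224 × 0.03134 = $10,662.62016
New tax = $249,024 × 0.03134 = $7,804.41216
Reduction = $10,662.62016 − $7,804.41216 = $2,858.208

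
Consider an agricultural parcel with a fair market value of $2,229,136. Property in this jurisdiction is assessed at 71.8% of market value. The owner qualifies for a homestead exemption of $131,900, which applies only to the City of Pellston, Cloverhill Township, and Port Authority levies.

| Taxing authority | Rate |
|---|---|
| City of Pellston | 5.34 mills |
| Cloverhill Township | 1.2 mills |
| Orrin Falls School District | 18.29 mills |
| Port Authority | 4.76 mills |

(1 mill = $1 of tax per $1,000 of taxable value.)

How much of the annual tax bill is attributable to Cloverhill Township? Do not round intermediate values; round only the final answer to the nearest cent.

$1,762.34

Assessed value = $2,229,136 × 0.718 = $1,600,519.648
Cloverhill Township taxable value = $1,600,519.648 − $131,900 = $1,468,619.648
Cloverhill Township levy = $1,468,619.648 × 0.0012 = $1,762.3435776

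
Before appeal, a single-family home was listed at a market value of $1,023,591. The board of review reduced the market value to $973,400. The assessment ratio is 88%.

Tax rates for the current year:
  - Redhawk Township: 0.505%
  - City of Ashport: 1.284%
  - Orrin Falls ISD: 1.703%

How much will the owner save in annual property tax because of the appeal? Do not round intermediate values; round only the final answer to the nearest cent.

Old assessed value = $1,023,591 × 0.88 = $900,760.08
New assessed value = $973,400 × 0.88 = $856,592
Combined rate = 0.00505 + 0.01284 + 0.01703 = 0.03492
Old tax = $900,760.08 × 0.03492 = $31,454.5419936
New tax = $856,592 × 0.03492 = $29,912.19264
Reduction = $31,454.5419936 − $29,912.19264 = $1,542.3493536

$1,542.35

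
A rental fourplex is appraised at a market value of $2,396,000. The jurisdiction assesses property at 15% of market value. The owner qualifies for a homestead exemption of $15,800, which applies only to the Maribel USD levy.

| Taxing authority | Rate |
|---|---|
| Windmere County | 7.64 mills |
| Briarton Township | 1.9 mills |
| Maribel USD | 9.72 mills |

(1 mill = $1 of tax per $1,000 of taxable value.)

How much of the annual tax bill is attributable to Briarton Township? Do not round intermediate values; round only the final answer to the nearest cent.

Assessed value = $2,396,000 × 0.15 = $359,400
Briarton Township taxable value = $359,400 (exemption does not apply)
Briarton Township levy = $359,400 × 0.0019 = $682.86

$682.86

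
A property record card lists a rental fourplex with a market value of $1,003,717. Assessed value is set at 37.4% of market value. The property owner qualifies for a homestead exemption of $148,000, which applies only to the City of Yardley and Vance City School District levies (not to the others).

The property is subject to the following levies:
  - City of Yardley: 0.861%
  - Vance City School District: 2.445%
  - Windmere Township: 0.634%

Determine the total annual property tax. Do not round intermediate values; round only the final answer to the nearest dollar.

Assessed value = $1,003,717 × 0.374 = $375,390.158
City of Yardley: ($375,390.158 − $148,000) × 0.00861 = $227,390.158 × 0.00861 = $1,957.82926038
Vance City School District: ($375,390.158 − $148,000) × 0.02445 = $227,390.158 × 0.02445 = $5,559.6893631
Windmere Township: $375,390.158 × 0.00634 = $2,379.97360172
Total = $9,897.4922252

$9,897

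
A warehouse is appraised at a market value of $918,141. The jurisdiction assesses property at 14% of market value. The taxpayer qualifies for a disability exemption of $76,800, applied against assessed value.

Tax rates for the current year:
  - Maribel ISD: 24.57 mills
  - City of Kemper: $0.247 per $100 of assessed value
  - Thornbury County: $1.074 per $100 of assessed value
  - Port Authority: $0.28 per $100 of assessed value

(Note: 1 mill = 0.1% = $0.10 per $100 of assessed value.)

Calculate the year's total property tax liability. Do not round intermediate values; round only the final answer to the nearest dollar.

Assessed value = $918,141 × 0.14 = $128,539.74
Taxable value = $128,539.74 − $76,800 = $51,739.74
Maribel ISD: $51,739.74 × 0.02457 = $1,271.2454118
City of Kemper: $51,739.74 × 0.00247 = $127.7971578
Thornbury County: $51,739.74 × 0.01074 = $555.6848076
Port Authority: $51,739.74 × 0.0028 = $144.871272
Total = $2,099.5986492

$2,100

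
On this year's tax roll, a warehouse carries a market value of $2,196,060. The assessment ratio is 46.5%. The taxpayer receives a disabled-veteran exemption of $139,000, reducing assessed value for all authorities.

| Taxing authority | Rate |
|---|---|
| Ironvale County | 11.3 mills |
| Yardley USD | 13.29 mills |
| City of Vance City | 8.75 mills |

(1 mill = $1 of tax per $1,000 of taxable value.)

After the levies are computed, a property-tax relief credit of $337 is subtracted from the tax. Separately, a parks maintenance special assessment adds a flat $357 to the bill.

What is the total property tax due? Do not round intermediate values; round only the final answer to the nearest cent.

Assessed value = $2,196,060 × 0.465 = $1,021,167.9
Taxable value = $1,021,167.9 − $139,000 = $882,167.9
Ironvale County: $882,167.9 × 0.0113 = $9,968.49727
Yardley USD: $882,167.9 × 0.01329 = $11,724.011391
City of Vance City: $882,167.9 × 0.00875 = $7,718.969125
Levies subtotal = $29,411.477786
After credit = $29,411.477786 − $337 = $29,074.477786
Total = $29,074.477786 + $357 = $29,431.477786

$29,431.48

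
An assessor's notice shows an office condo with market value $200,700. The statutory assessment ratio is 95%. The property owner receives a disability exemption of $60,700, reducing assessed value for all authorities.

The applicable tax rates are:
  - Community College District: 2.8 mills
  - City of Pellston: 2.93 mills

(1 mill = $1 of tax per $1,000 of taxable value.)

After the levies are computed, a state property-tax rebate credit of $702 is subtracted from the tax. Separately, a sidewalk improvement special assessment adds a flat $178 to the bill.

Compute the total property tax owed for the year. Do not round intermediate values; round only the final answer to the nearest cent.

Assessed value = $200,700 × 0.95 = $190,665
Taxable value = $190,665 − $60,700 = $129,965
Community College District: $129,965 × 0.0028 = $363.902
City of Pellston: $129,965 × 0.00293 = $380.79745
Levies subtotal = $744.69945
After credit = $744.69945 − $702 = $42.69945
Total = $42.69945 + $178 = $220.69945

$220.70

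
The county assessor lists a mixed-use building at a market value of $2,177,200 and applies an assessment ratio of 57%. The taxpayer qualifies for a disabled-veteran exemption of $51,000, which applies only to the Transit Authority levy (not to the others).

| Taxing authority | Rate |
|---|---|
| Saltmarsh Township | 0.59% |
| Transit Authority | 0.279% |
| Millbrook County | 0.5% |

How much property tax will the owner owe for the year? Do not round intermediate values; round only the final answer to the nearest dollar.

$16,847

Assessed value = $2,177,200 × 0.57 = $1,241,004
Saltmarsh Township: $1,241,004 × 0.0059 = $7,321.9236
Transit Authority: ($1,241,004 − $51,000) × 0.00279 = $1,190,004 × 0.00279 = $3,320.11116
Millbrook County: $1,241,004 × 0.005 = $6,205.02
Total = $16,847.05476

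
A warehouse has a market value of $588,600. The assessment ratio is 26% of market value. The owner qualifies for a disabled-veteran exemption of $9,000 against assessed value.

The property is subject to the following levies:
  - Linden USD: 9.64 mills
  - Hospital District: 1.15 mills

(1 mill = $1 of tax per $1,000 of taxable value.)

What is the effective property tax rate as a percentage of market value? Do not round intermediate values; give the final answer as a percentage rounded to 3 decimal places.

0.264%

Assessed value = $588,600 × 0.26 = $153,036
Taxable value = $153,036 − $9,000 = $144,036
Linden USD: $144,036 × 0.00964 = $1,388.50704
Hospital District: $144,036 × 0.00115 = $165.6414
Total tax = $1,554.14844
Effective rate = $1,554.14844 ÷ $588,600 = 0.264% of market value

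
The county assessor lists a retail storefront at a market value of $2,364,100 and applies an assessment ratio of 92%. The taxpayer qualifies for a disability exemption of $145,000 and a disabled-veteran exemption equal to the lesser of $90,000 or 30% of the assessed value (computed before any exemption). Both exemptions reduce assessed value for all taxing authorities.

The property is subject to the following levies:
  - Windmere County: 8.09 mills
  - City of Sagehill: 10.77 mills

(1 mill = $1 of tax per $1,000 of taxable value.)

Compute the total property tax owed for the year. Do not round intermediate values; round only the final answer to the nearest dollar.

Assessed value = $2,364,100 × 0.92 = $2,174,972
Disabled-veteran exemption = min($90,000, 30% × $2,174,972) = min($90,000, $652,491.6) = $90,000 (dollar cap binds)
Taxable value = $2,174,972 − $145,000 − $90,000 = $1,939,972
Windmere County: $1,939,972 × 0.00809 = $15,694.37348
City of Sagehill: $1,939,972 × 0.01077 = $20,893.49844
Total = $36,587.87192

$36,588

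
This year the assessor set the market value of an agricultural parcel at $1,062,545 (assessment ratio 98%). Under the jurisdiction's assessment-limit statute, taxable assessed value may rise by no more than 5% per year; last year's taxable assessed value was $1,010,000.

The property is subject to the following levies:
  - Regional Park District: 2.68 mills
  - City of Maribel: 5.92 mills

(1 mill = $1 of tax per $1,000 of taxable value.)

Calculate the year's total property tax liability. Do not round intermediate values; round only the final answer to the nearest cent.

Uncapped assessed value = $1,062,545 × 0.98 = $1,041,294.1
Cap limit = $1,010,000 × 1.05 = $1,060,500
Taxable assessed value = min($1,041,294.1, $1,060,500) = $1,041,294.1 (cap does not bind)
Regional Park District: $1,041,294.1 × 0.00268 = $2,790.668188
City of Maribel: $1,041,294.1 × 0.00592 = $6,164.461072
Total = $8,955.12926

$8,955.13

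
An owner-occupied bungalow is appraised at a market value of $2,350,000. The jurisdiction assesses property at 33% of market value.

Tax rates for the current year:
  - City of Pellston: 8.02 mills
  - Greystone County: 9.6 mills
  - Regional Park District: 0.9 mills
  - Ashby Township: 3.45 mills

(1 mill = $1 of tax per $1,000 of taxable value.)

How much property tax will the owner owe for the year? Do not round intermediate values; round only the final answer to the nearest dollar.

$17,038

Assessed value = $2,350,000 × 0.33 = $775,500
City of Pellston: $775,500 × 0.00802 = $6,219.51
Greystone County: $775,500 × 0.0096 = $7,444.8
Regional Park District: $775,500 × 0.0009 = $697.95
Ashby Township: $775,500 × 0.00345 = $2,675.475
Total = $6,219.51 + $7,444.8 + $697.95 + $2,675.475 = $17,037.735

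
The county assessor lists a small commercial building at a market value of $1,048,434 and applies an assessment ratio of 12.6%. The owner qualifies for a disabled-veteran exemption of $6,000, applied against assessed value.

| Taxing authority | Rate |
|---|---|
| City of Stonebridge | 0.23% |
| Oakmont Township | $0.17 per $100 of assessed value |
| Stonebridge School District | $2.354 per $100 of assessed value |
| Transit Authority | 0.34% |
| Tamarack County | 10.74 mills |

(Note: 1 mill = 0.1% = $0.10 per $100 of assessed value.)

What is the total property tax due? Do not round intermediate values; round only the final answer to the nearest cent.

$5,255.96

Assessed value = $1,048,434 × 0.126 = $132,102.684
Taxable value = $132,102.684 − $6,000 = $126,102.684
City of Stonebridge: $126,102.684 × 0.0023 = $290.0361732
Oakmont Township: $126,102.684 × 0.0017 = $214.3745628
Stonebridge School District: $126,102.684 × 0.02354 = $2,968.45718136
Transit Authority: $126,102.684 × 0.0034 = $428.7491256
Tamarack County: $126,102.684 × 0.01074 = $1,354.34282616
Total = $5,255.95986912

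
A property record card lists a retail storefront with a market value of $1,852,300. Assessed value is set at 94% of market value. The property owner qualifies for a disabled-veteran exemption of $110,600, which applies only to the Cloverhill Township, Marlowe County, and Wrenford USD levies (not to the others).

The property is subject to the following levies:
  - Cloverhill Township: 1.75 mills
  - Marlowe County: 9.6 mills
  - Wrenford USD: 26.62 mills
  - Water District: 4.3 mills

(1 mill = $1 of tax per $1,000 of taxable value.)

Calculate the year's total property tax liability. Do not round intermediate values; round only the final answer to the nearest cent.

$69,399.44

Assessed value = $1,852,300 × 0.94 = $1,741,162
Cloverhill Township: ($1,741,162 − $110,600) × 0.00175 = $1,630,562 × 0.00175 = $2,853.4835
Marlowe County: ($1,741,162 − $110,600) × 0.0096 = $1,630,562 × 0.0096 = $15,653.3952
Wrenford USD: ($1,741,162 − $110,600) × 0.02662 = $1,630,562 × 0.02662 = $43,405.56044
Water District: $1,741,162 × 0.0043 = $7,486.9966
Total = $69,399.43574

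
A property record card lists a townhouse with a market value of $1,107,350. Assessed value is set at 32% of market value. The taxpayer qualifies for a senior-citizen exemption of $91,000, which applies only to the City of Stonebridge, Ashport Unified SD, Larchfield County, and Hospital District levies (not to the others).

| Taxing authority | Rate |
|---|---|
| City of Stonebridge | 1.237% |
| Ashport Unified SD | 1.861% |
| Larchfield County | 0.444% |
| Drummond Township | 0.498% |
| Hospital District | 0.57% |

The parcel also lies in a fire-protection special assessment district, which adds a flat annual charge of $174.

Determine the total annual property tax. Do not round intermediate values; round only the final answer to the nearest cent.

$12,767.71

Assessed value = $1,107,350 × 0.32 = $354,352
City of Stonebridge: ($354,352 − $91,000) × 0.01237 = $263,352 × 0.01237 = $3,257.66424
Ashport Unified SD: ($354,352 − $91,000) × 0.01861 = $263,352 × 0.01861 = $4,900.98072
Larchfield County: ($354,352 − $91,000) × 0.00444 = $263,352 × 0.00444 = $1,169.28288
Drummond Township: $354,352 × 0.00498 = $1,764.67296
Hospital District: ($354,352 − $91,000) × 0.0057 = $263,352 × 0.0057 = $1,501.1064
Levies subtotal = $12,593.7072
Total = $12,593.7072 + $174 = $12,767.7072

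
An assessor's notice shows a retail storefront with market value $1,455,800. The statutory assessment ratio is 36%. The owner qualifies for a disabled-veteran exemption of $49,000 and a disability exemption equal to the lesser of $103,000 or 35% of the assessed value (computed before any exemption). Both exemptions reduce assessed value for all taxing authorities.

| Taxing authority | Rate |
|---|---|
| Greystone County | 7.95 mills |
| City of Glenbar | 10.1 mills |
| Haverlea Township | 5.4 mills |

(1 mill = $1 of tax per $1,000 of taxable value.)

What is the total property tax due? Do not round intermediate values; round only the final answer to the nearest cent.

$8,725.46

Assessed value = $1,455,800 × 0.36 = $524,088
Disability exemption = min($103,000, 35% × $524,088) = min($103,000, $183,430.8) = $103,000 (dollar cap binds)
Taxable value = $524,088 − $49,000 − $103,000 = $372,088
Greystone County: $372,088 × 0.00795 = $2,958.0996
City of Glenbar: $372,088 × 0.0101 = $3,758.0888
Haverlea Township: $372,088 × 0.0054 = $2,009.2752
Total = $8,725.4636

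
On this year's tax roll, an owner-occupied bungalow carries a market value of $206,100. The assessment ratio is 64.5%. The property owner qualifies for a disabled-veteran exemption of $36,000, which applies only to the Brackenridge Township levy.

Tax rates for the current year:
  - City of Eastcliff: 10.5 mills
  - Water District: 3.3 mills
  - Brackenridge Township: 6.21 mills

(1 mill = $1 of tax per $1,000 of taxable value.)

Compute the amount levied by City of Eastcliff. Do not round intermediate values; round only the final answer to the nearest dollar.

$1,396

Assessed value = $206,100 × 0.645 = $132,934.5
City of Eastcliff taxable value = $132,934.5 (exemption does not apply)
City of Eastcliff levy = $132,934.5 × 0.0105 = $1,395.81225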